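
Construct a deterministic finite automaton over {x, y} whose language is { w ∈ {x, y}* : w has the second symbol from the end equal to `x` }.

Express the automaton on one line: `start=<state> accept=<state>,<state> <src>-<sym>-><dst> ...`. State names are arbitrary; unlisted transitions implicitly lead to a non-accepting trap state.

Because acceptance depends on a position counted from the end, the machine has to buffer the most recent 2 symbols. Make each state the string of the last up-to-2 symbols read; on input `x` shift the window left and append `x`. Accept when the buffered window has length 2 and begins with `x`.
With 7 states:
        x   y  
>  s0   s1  s2 
   s1   s3  s4 
   s2   s5  s6 
 * s3   s3  s4 
 * s4   s5  s6 
   s5   s3  s4 
   s6   s5  s6 
(> = start, * = accepting)

start=s0 accept=s3,s4 s0-x->s1 s0-y->s2 s1-x->s3 s1-y->s4 s2-x->s5 s2-y->s6 s3-x->s3 s3-y->s4 s4-x->s5 s4-y->s6 s5-x->s3 s5-y->s4 s6-x->s5 s6-y->s6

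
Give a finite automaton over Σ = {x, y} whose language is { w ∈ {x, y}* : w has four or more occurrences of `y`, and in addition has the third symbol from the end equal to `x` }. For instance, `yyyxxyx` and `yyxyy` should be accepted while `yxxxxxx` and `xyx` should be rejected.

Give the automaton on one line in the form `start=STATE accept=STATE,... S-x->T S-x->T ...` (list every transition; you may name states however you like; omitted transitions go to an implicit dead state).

start=A accept=I,M,N,P A-x->A A-y->B B-x->B B-y->C C-x->D C-y->E D-x->D D-y->F E-x->G E-y->H F-x->G F-y->I G-x->J G-y->K H-x->L H-y->H I-x->L I-y->H J-x->J J-y->M K-x->N K-y->I L-x->O L-y->K M-x->N M-y->I N-x->O N-y->K O-x->P O-y->M P-x->P P-y->M

Handle the two conditions separately and then intersect. The first has 6 states tracking the count of `y`s, saturating at 5; the second has 15 states tracking the last 3 symbols read. A product state is a pair (one from each), accepting exactly when both do. Minimizing collapses redundant product states.
16 states suffice.
       x  y 
>  A   A  B 
   B   B  C 
   C   D  E 
   D   D  F 
   E   G  H 
   F   G  I 
   G   J  K 
   H   L  H 
 * I   L  H 
   J   J  M 
   K   N  I 
   L   O  K 
 * M   N  I 
 * N   O  K 
   O   P  M 
 * P   P  M 
(> = start, * = accepting)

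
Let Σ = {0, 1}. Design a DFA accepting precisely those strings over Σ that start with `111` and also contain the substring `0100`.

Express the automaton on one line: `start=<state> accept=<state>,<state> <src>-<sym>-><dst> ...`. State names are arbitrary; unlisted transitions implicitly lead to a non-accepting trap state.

Build one automaton per condition and run them in lockstep. The first has 5 states tracking whether the input so far still matches the prefix `111`; the second has 5 states tracking whether and how much of `0100` has been seen. A product state is a pair (one from each), accepting exactly when both do.
With 13 states:
       0  1 
>  A   B  C 
   B   B  D 
   C   B  E 
   D   F  G 
   E   B  H 
   F   I  D 
   G   B  G 
   H   J  H 
   I   I  I 
   J   J  K 
   K   L  H 
   L   M  K 
 * M   M  M 
(> = start, * = accepting)

start=A accept=M A-0->B A-1->C B-0->B B-1->D C-0->B C-1->E D-0->F D-1->G E-0->B E-1->H F-0->I F-1->D G-0->B G-1->G H-0->J H-1->H I-0->I I-1->I J-0->J J-1->K K-0->L K-1->H L-0->M L-1->K M-0->M M-1->M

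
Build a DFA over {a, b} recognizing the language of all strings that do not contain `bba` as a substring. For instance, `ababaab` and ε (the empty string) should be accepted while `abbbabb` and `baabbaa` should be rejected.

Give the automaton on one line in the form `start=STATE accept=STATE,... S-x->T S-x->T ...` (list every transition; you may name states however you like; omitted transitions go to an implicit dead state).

start=q0 accept=q0,q1,q2 q0-a->q0 q0-b->q1 q1-a->q0 q1-b->q2 q2-a->q3 q2-b->q2 q3-a->q3 q3-b->q3

This is the complement of 'contains `bba`'. Use the same substring-matching states — q0 through q3 holding how much of `bba` has just been matched — but flip the accepting set: everything except the trap q3 accepts.
4 states suffice.
        a   b  
>* q0   q0  q1 
 * q1   q0  q2 
 * q2   q3  q2 
   q3   q3  q3 
(> = start, * = accepting)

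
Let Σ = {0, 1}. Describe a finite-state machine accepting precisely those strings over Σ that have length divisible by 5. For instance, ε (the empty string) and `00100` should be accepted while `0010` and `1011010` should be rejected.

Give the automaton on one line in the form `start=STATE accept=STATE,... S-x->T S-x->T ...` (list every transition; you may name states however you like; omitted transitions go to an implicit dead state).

Count input length modulo 5: every symbol advances one step around the cycle q0 → q1 → q2 → q3 → q4 → q0. Accept at q0.
        0   1  
>* q0   q1  q1 
   q1   q2  q2 
   q2   q3  q3 
   q3   q4  q4 
   q4   q0  q0 
(> = start, * = accepting)

start=q0 accept=q0 q0-0->q1 q0-1->q1 q1-0->q2 q1-1->q2 q2-0->q3 q2-1->q3 q3-0->q4 q3-1->q4 q4-0->q0 q4-1->q0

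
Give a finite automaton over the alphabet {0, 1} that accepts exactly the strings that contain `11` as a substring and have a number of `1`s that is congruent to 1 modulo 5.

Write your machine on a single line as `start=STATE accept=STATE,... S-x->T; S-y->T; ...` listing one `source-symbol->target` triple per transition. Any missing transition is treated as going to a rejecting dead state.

start=s0; accept=s11; s0-0->s0; s0-1->s1; s1-0->s2; s1-1->s3; s2-0->s2; s2-1->s4; s3-0->s3; s3-1->s5; s4-0->s6; s4-1->s5; s5-0->s5; s5-1->s7; s6-0->s6; s6-1->s8; s7-0->s7; s7-1->s9; s8-0->s10; s8-1->s7; s9-0->s9; s9-1->s11; s10-0->s10; s10-1->s12; s11-0->s11; s11-1->s3; s12-0->s13; s12-1->s9; s13-0->s13; s13-1->s14; s14-0->s0; s14-1->s11

Run two small machines in parallel and take their product. The first has 3 states tracking whether and how much of `11` has been seen; the second has 5 states tracking the count of `1`s modulo 5. A product state is a pair (one from each), accepting exactly when both do.
With 15 states:
          0    1  
>  s0     s0   s1 
   s1     s2   s3 
   s2     s2   s4 
   s3     s3   s5 
   s4     s6   s5 
   s5     s5   s7 
   s6     s6   s8 
   s7     s7   s9 
   s8    s10   s7 
   s9     s9  s11 
   s10   s10  s12 
 * s11   s11   s3 
   s12   s13   s9 
   s13   s13  s14 
   s14    s0  s11 
(> = start, * = accepting)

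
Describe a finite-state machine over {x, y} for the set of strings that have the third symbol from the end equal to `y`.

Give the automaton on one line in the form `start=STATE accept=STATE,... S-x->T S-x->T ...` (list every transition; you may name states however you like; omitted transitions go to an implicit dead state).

A DFA must remember the last 3 symbols (since which symbol is third-to-last isn't known until the input ends). Use one state per possible window of the last ≤3 symbols; accept from those whose window starts with `y`.
A 15-state machine:
          x    y  
>  q0     q1   q2 
   q1     q3   q4 
   q2     q5   q6 
   q3     q7   q8 
   q4     q9  q10 
   q5    q11  q12 
   q6    q13  q14 
   q7     q7   q8 
   q8     q9  q10 
   q9    q11  q12 
   q10   q13  q14 
 * q11    q7   q8 
 * q12    q9  q10 
 * q13   q11  q12 
 * q14   q13  q14 
(> = start, * = accepting)

start=q0 accept=q11,q12,q13,q14 q0-x->q1 q0-y->q2 q1-x->q3 q1-y->q4 q2-x->q5 q2-y->q6 q3-x->q7 q3-y->q8 q4-x->q9 q4-y->q10 q5-x->q11 q5-y->q12 q6-x->q13 q6-y->q14 q7-x->q7 q7-y->q8 q8-x->q9 q8-y->q10 q9-x->q11 q9-y->q12 q10-x->q13 q10-y->q14 q11-x->q7 q11-y->q8 q12-x->q9 q12-y->q10 q13-x->q11 q13-y->q12 q14-x->q13 q14-y->q14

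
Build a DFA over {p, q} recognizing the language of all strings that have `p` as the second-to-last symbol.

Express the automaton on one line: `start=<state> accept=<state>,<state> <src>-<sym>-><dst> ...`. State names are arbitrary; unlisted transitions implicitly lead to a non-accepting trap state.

start=S0 accept=S3,S4 S0-p->S1 S0-q->S2 S1-p->S3 S1-q->S4 S2-p->S5 S2-q->S6 S3-p->S3 S3-q->S4 S4-p->S5 S4-q->S6 S5-p->S3 S5-q->S4 S6-p->S5 S6-q->S6

Because acceptance depends on a position counted from the end, the machine has to buffer the most recent 2 symbols. Make each state the string of the last up-to-2 symbols read; on input `x` shift the window left and append `x`. Accept when the buffered window has length 2 and begins with `p`.
A 7-state machine:
        p   q  
>  S0   S1  S2 
   S1   S3  S4 
   S2   S5  S6 
 * S3   S3  S4 
 * S4   S5  S6 
   S5   S3  S4 
   S6   S5  S6 
(> = start, * = accepting)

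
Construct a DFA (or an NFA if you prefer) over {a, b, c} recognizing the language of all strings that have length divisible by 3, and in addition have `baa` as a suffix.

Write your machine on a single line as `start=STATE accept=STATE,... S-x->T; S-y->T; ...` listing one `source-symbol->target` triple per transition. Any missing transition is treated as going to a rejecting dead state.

start=q0; accept=q5; q0-a->q1; q0-b->q2; q0-c->q1; q1-a->q3; q1-b->q3; q1-c->q3; q2-a->q4; q2-b->q3; q2-c->q3; q3-a->q0; q3-b->q0; q3-c->q0; q4-a->q5; q4-b->q0; q4-c->q0; q5-a->q1; q5-b->q2; q5-c->q1

Handle the two conditions separately and then intersect. One (3 states) tracks the input length modulo 3; the other (4 states) tracks how much of the suffix `baa` has currently been matched. Each combined state is a pair, one component from each; accept when both components accept. After merging equivalent states the machine shrinks.
With 6 states:
        a   b   c  
>  q0   q1  q2  q1 
   q1   q3  q3  q3 
   q2   q4  q3  q3 
   q3   q0  q0  q0 
   q4   q5  q0  q0 
 * q5   q1  q2  q1 
(> = start, * = accepting)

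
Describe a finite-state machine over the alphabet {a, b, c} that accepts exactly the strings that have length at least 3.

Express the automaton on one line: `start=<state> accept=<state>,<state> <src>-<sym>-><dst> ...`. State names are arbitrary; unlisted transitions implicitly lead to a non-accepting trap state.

We only need to distinguish lengths 0, 1, …, 3, and '>3'. Chain S0 → S1 → S2 → S3 → S4 on every symbol, with S4 looping. Accepting states: {S3, S4}.
5 states suffice.
        a   b   c  
>  S0   S1  S1  S1 
   S1   S2  S2  S2 
   S2   S3  S3  S3 
 * S3   S4  S4  S4 
 * S4   S4  S4  S4 
(> = start, * = accepting)

start=S0 accept=S3,S4 S0-a->S1 S0-b->S1 S0-c->S1 S1-a->S2 S1-b->S2 S1-c->S2 S2-a->S3 S2-b->S3 S2-c->S3 S3-a->S4 S3-b->S4 S3-c->S4 S4-a->S4 S4-b->S4 S4-c->S4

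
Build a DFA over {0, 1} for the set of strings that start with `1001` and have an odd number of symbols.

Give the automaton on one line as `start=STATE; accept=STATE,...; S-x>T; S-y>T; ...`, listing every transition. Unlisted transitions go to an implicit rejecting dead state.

start=A; accept=G; A-0>B; A-1>C; B-0>B; B-1>B; C-0>D; C-1>B; D-0>E; D-1>B; E-0>B; E-1>F; F-0>G; F-1>G; G-0>F; G-1>F

Build one automaton per condition and run them in lockstep. One (6 states) tracks whether the input so far still matches the prefix `1001`; the other (2 states) tracks the input length modulo 2. Each combined state is a pair, one component from each; accept when both components accept. Minimizing collapses redundant product states.
A 7-state machine:
       0  1 
>  A   B  C 
   B   B  B 
   C   D  B 
   D   E  B 
   E   B  F 
   F   G  G 
 * G   F  F 
(> = start, * = accepting)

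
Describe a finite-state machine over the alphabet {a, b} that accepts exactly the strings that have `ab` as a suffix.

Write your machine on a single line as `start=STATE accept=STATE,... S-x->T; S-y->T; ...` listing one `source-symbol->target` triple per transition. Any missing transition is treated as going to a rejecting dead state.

start=q0; accept=q2; q0-a->q1; q0-b->q0; q1-a->q1; q1-b->q2; q2-a->q1; q2-b->q0

Remember how much of `ab` the current input suffix matches. State q0 means no match yet; q1 means the last symbol is `a`; q2 means the last 2 symbols are `ab`. Only q2 accepts. On a mismatch, fall back to the longest proper suffix that is still a prefix of `ab`.
A 3-state machine:
        a   b  
>  q0   q1  q0 
   q1   q1  q2 
 * q2   q1  q0 
(> = start, * = accepting)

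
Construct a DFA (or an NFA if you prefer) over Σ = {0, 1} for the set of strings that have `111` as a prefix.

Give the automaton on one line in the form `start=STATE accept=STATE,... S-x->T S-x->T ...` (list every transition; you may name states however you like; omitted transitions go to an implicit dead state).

Check the first 3 symbols one by one: A through C record how many have matched `111` so far; any wrong symbol goes to the dead state E. After all 3 match we enter the accepting sink D.
       0  1 
>  A   E  B 
   B   E  C 
   C   E  D 
 * D   D  D 
   E   E  E 
(> = start, * = accepting)

start=A accept=D A-0->E A-1->B B-0->E B-1->C C-0->E C-1->D D-0->D D-1->D E-0->E E-1->E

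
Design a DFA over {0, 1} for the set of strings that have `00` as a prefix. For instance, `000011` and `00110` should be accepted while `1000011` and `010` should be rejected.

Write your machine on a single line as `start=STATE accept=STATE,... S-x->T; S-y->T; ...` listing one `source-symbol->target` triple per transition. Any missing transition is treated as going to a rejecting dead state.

start=s0; accept=s2; s0-0->s1; s0-1->s3; s1-0->s2; s1-1->s3; s2-0->s2; s2-1->s2; s3-0->s3; s3-1->s3

Check the first 2 symbols one by one: s0 through s1 record how many have matched `00` so far; any wrong symbol goes to the dead state s3. After all 2 match we enter the accepting sink s2.
With 4 states:
        0   1  
>  s0   s1  s3 
   s1   s2  s3 
 * s2   s2  s2 
   s3   s3  s3 
(> = start, * = accepting)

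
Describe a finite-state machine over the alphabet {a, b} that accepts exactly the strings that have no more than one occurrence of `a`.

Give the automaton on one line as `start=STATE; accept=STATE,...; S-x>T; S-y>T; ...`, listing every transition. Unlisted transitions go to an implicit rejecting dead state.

start=q0; accept=q0,q1; q0-a>q1; q0-b>q0; q1-a>q2; q1-b>q1; q2-a>q2; q2-b>q2

Count `a`s, saturating at 2: state q0 means no `a` yet, q1 means one `a` seen, q2 means more than one. Each `a` increments (capped at q2); other symbols loop. Accept from {q0, q1}.
        a   b  
>* q0   q1  q0 
 * q1   q2  q1 
   q2   q2  q2 
(> = start, * = accepting)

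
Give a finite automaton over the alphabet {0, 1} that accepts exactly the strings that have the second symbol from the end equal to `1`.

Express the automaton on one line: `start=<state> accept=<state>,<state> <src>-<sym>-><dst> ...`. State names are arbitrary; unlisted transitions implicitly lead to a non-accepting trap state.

Because acceptance depends on a position counted from the end, the machine has to buffer the most recent 2 symbols. Make each state the string of the last up-to-2 symbols read; on input `x` shift the window left and append `x`. Accept when the buffered window has length 2 and begins with `1`.
A 7-state machine:
        0   1  
>  S0   S1  S2 
   S1   S3  S4 
   S2   S5  S6 
   S3   S3  S4 
   S4   S5  S6 
 * S5   S3  S4 
 * S6   S5  S6 
(> = start, * = accepting)

start=S0 accept=S5,S6 S0-0->S1 S0-1->S2 S1-0->S3 S1-1->S4 S2-0->S5 S2-1->S6 S3-0->S3 S3-1->S4 S4-0->S5 S4-1->S6 S5-0->S3 S5-1->S4 S6-0->S5 S6-1->S6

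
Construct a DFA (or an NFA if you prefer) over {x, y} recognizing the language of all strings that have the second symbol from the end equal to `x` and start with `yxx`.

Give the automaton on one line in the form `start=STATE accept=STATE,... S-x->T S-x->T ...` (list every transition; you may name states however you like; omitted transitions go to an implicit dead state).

Build one automaton per condition and run them in lockstep. One (7 states) tracks the last 2 symbols read; the other (5 states) tracks whether the input so far still matches the prefix `yxx`. Each combined state is a pair, one component from each; accept when both components accept. After merging equivalent states the machine shrinks.
With 8 states:
        x   y  
>  q0   q1  q2 
   q1   q1  q1 
   q2   q3  q1 
   q3   q4  q1 
 * q4   q4  q5 
 * q5   q6  q7 
   q6   q4  q5 
   q7   q6  q7 
(> = start, * = accepting)

start=q0 accept=q4,q5 q0-x->q1 q0-y->q2 q1-x->q1 q1-y->q1 q2-x->q3 q2-y->q1 q3-x->q4 q3-y->q1 q4-x->q4 q4-y->q5 q5-x->q6 q5-y->q7 q6-x->q4 q6-y->q5 q7-x->q6 q7-y->q7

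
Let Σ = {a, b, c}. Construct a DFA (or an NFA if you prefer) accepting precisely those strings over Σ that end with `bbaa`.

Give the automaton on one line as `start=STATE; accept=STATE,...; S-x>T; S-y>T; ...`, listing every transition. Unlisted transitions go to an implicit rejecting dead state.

Let each state record the length of the longest suffix of the input read so far that is also a prefix of `bbaa`. s1 means the last symbol is `b`; s2 means the last 2 symbols are `bb`; s3 means the last 3 symbols are `bba`; s4 means the last 4 symbols are `bbaa`. Accept only at s4, where the string currently ends in `bbaa`.
A 5-state machine:
        a   b   c  
>  s0   s0  s1  s0 
   s1   s0  s2  s0 
   s2   s3  s2  s0 
   s3   s4  s1  s0 
 * s4   s0  s1  s0 
(> = start, * = accepting)

start=s0; accept=s4; s0-a>s0; s0-b>s1; s0-c>s0; s1-a>s0; s1-b>s2; s1-c>s0; s2-a>s3; s2-b>s2; s2-c>s0; s3-a>s4; s3-b>s1; s3-c>s0; s4-a>s0; s4-b>s1; s4-c>s0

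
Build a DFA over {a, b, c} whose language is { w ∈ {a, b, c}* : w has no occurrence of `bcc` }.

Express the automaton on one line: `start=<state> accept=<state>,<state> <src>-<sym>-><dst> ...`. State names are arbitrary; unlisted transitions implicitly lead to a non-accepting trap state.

start=q0 accept=q0,q1,q2 q0-a->q0 q0-b->q1 q0-c->q0 q1-a->q0 q1-b->q1 q1-c->q2 q2-a->q0 q2-b->q1 q2-c->q3 q3-a->q3 q3-b->q3 q3-c->q3

Track partial matches of the forbidden pattern `bcc`. State q3 is a dead state reached once `bcc` has occurred; every other state accepts. q0 means no part of `bcc` is currently matched.
With 4 states:
        a   b   c  
>* q0   q0  q1  q0 
 * q1   q0  q1  q2 
 * q2   q0  q1  q3 
   q3   q3  q3  q3 
(> = start, * = accepting)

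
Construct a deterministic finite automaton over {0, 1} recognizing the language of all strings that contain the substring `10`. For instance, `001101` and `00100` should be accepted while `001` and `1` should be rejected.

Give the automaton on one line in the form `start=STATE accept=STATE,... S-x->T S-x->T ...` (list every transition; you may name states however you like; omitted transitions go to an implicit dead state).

start=A accept=C A-0->A A-1->B B-0->C B-1->B C-0->C C-1->C

Track how much of `10` has been matched so far: state A is no progress, C is the absorbing accept state reached once `10` has occurred. Intermediate states record partial matches; on a mismatch, fall back to the longest reusable overlap.
3 states suffice.
       0  1 
>  A   A  B 
   B   C  B 
 * C   C  C 
(> = start, * = accepting)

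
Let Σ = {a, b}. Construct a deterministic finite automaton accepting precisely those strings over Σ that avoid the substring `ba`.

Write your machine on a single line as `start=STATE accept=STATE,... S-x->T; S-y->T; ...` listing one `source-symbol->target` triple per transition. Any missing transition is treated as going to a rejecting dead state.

start=s0; accept=s0,s1; s0-a->s0; s0-b->s1; s1-a->s2; s1-b->s1; s2-a->s2; s2-b->s2

Track partial matches of the forbidden pattern `ba`. State s2 is a dead state reached once `ba` has occurred; every other state accepts. s0 means no part of `ba` is currently matched.
With 3 states:
        a   b  
>* s0   s0  s1 
 * s1   s2  s1 
   s2   s2  s2 
(> = start, * = accepting)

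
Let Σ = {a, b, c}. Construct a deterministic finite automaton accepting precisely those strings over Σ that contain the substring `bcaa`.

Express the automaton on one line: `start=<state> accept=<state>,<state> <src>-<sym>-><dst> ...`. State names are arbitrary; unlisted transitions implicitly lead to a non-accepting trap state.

start=s0 accept=s4 s0-a->s0 s0-b->s1 s0-c->s0 s1-a->s0 s1-b->s1 s1-c->s2 s2-a->s3 s2-b->s1 s2-c->s0 s3-a->s4 s3-b->s1 s3-c->s0 s4-a->s4 s4-b->s4 s4-c->s4

Track how much of `bcaa` has been matched so far: state s0 is no progress, s4 is the absorbing accept state reached once `bcaa` has occurred. Intermediate states record partial matches; on a mismatch, fall back to the longest reusable overlap.
With 5 states:
        a   b   c  
>  s0   s0  s1  s0 
   s1   s0  s1  s2 
   s2   s3  s1  s0 
   s3   s4  s1  s0 
 * s4   s4  s4  s4 
(> = start, * = accepting)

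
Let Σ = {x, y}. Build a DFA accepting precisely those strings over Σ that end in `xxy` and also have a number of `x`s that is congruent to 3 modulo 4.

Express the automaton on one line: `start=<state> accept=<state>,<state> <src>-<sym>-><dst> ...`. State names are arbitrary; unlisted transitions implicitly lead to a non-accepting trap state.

start=s0 accept=s8 s0-x->s1 s0-y->s0 s1-x->s2 s1-y->s3 s2-x->s4 s2-y->s5 s3-x->s6 s3-y->s3 s4-x->s7 s4-y->s8 s5-x->s9 s5-y->s10 s6-x->s4 s6-y->s10 s7-x->s11 s7-y->s12 s8-x->s13 s8-y->s14 s9-x->s7 s9-y->s14 s10-x->s9 s10-y->s10 s11-x->s2 s11-y->s15 s12-x->s1 s12-y->s0 s13-x->s11 s13-y->s0 s14-x->s13 s14-y->s14 s15-x->s6 s15-y->s3

Build one automaton per condition and run them in lockstep. The first has 4 states tracking how much of the suffix `xxy` has currently been matched; the second has 4 states tracking the count of `x`s modulo 4. A product state is a pair (one from each), accepting exactly when both do.
A 16-state machine:
          x    y  
>  s0     s1   s0 
   s1     s2   s3 
   s2     s4   s5 
   s3     s6   s3 
   s4     s7   s8 
   s5     s9  s10 
   s6     s4  s10 
   s7    s11  s12 
 * s8    s13  s14 
   s9     s7  s14 
   s10    s9  s10 
   s11    s2  s15 
   s12    s1   s0 
   s13   s11   s0 
   s14   s13  s14 
   s15    s6   s3 
(> = start, * = accepting)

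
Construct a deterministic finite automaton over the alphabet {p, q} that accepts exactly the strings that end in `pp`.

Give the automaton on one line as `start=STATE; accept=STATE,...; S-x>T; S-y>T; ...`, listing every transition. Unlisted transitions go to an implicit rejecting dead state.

start=s0; accept=s2; s0-p>s1; s0-q>s0; s1-p>s2; s1-q>s0; s2-p>s2; s2-q>s0

Remember how much of `pp` the current input suffix matches. State s0 means no match yet; s1 means the last symbol is `p`; s2 means the last 2 symbols are `pp`. Only s2 accepts. On a mismatch, fall back to the longest proper suffix that is still a prefix of `pp`.
A 3-state machine:
        p   q  
>  s0   s1  s0 
   s1   s2  s0 
 * s2   s2  s0 
(> = start, * = accepting)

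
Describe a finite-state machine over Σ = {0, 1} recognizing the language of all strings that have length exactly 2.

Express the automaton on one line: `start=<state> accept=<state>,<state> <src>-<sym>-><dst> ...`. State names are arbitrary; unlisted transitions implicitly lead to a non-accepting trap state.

start=q0 accept=q2 q0-0->q1 q0-1->q1 q1-0->q2 q1-1->q2 q2-0->q3 q2-1->q3 q3-0->q3 q3-1->q3

Count input length up to 3: every symbol moves from q0 toward q3, which means 'more than 2' and absorbs. Accept from {q2}.
        0   1  
>  q0   q1  q1 
   q1   q2  q2 
 * q2   q3  q3 
   q3   q3  q3 
(> = start, * = accepting)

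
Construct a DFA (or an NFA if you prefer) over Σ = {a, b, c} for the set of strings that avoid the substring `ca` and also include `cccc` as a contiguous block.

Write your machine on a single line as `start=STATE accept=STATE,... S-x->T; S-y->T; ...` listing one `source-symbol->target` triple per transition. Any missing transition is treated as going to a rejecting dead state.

Build one automaton per condition and run them in lockstep. The first has 3 states tracking partial matches of the forbidden pattern `ca`; the second has 5 states tracking whether and how much of `cccc` has been seen. A product state is a pair (one from each), accepting exactly when both do. Equivalent product states are then merged.
7 states suffice.
        a   b   c  
>  s0   s0  s0  s1 
   s1   s2  s0  s3 
   s2   s2  s2  s2 
   s3   s2  s0  s4 
   s4   s2  s0  s5 
 * s5   s2  s6  s5 
 * s6   s6  s6  s5 
(> = start, * = accepting)

start=s0; accept=s5,s6; s0-a->s0; s0-b->s0; s0-c->s1; s1-a->s2; s1-b->s0; s1-c->s3; s2-a->s2; s2-b->s2; s2-c->s2; s3-a->s2; s3-b->s0; s3-c->s4; s4-a->s2; s4-b->s0; s4-c->s5; s5-a->s2; s5-b->s6; s5-c->s5; s6-a->s6; s6-b->s6; s6-c->s5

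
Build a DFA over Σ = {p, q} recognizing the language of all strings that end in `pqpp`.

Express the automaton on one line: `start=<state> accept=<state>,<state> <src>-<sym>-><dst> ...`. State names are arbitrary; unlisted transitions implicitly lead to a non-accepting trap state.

start=s0 accept=s4 s0-p->s1 s0-q->s0 s1-p->s1 s1-q->s2 s2-p->s3 s2-q->s0 s3-p->s4 s3-q->s2 s4-p->s1 s4-q->s2

Let each state record the length of the longest suffix of the input read so far that is also a prefix of `pqpp`. s1 means the last symbol is `p`; s2 means the last 2 symbols are `pq`; s3 means the last 3 symbols are `pqp`; s4 means the last 4 symbols are `pqpp`. Accept only at s4, where the string currently ends in `pqpp`.
        p   q  
>  s0   s1  s0 
   s1   s1  s2 
   s2   s3  s0 
   s3   s4  s2 
 * s4   s1  s2 
(> = start, * = accepting)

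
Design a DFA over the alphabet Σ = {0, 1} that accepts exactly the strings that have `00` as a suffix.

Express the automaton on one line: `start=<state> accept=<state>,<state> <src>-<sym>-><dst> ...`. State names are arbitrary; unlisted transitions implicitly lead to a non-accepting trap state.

Let each state record the length of the longest suffix of the input read so far that is also a prefix of `00`. B means the last symbol is `0`; C means the last 2 symbols are `00`. Accept only at C, where the string currently ends in `00`.
With 3 states:
       0  1 
>  A   B  A 
   B   C  A 
 * C   C  A 
(> = start, * = accepting)

start=A accept=C A-0->B A-1->A B-0->C B-1->A C-0->C C-1->A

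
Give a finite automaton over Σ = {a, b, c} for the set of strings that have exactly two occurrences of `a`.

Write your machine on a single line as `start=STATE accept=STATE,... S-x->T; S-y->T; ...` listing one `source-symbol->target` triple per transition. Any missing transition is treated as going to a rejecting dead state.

start=q0; accept=q2; q0-a->q1; q0-b->q0; q0-c->q0; q1-a->q2; q1-b->q1; q1-c->q1; q2-a->q3; q2-b->q2; q2-c->q2; q3-a->q3; q3-b->q3; q3-c->q3

Only the number of `a`s matters, and only up to 3. Make a chain q0 → q1 → q2 → q3 advanced by each `a` (with q3 absorbing); every other symbol self-loops. The accepting set is {q2}.
A 4-state machine:
        a   b   c  
>  q0   q1  q0  q0 
   q1   q2  q1  q1 
 * q2   q3  q2  q2 
   q3   q3  q3  q3 
(> = start, * = accepting)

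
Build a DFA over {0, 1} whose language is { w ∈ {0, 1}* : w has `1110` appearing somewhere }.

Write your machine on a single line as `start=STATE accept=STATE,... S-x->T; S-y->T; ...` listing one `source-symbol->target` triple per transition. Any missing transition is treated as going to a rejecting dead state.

States S0..S3 record the length of the longest prefix of `1110` that matches the current input suffix. Reaching S4 means `1110` has been seen, and we stay there forever. Accept from S4.
With 5 states:
        0   1  
>  S0   S0  S1 
   S1   S0  S2 
   S2   S0  S3 
   S3   S4  S3 
 * S4   S4  S4 
(> = start, * = accepting)

start=S0; accept=S4; S0-0->S0; S0-1->S1; S1-0->S0; S1-1->S2; S2-0->S0; S2-1->S3; S3-0->S4; S3-1->S3; S4-0->S4; S4-1->S4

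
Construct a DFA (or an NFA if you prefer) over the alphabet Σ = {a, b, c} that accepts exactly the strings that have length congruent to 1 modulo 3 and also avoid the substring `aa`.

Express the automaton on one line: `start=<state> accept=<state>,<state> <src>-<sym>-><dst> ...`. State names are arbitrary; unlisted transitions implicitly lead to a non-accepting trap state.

Build one automaton per condition and run them in lockstep. One (3 states) tracks the input length modulo 3; the other (3 states) tracks partial matches of the forbidden pattern `aa`. Each combined state is a pair, one component from each; accept when both components accept. After merging equivalent states the machine shrinks.
A 7-state machine:
        a   b   c  
>  q0   q1  q2  q2 
 * q1   q3  q4  q4 
 * q2   q5  q4  q4 
   q3   q3  q3  q3 
   q4   q6  q0  q0 
   q5   q3  q0  q0 
   q6   q3  q2  q2 
(> = start, * = accepting)

start=q0 accept=q1,q2 q0-a->q1 q0-b->q2 q0-c->q2 q1-a->q3 q1-b->q4 q1-c->q4 q2-a->q5 q2-b->q4 q2-c->q4 q3-a->q3 q3-b->q3 q3-c->q3 q4-a->q6 q4-b->q0 q4-c->q0 q5-a->q3 q5-b->q0 q5-c->q0 q6-a->q3 q6-b->q2 q6-c->q2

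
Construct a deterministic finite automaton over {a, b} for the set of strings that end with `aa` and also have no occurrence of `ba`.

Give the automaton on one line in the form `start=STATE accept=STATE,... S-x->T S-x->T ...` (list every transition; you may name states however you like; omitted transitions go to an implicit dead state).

start=S0 accept=S3 S0-a->S1 S0-b->S2 S1-a->S3 S1-b->S2 S2-a->S4 S2-b->S2 S3-a->S3 S3-b->S2 S4-a->S5 S4-b->S6 S5-a->S5 S5-b->S6 S6-a->S4 S6-b->S6

Run two small machines in parallel and take their product. The first has 3 states tracking how much of the suffix `aa` has currently been matched; the second has 3 states tracking partial matches of the forbidden pattern `ba`. A product state is a pair (one from each), accepting exactly when both do.
        a   b  
>  S0   S1  S2 
   S1   S3  S2 
   S2   S4  S2 
 * S3   S3  S2 
   S4   S5  S6 
   S5   S5  S6 
   S6   S4  S6 
(> = start, * = accepting)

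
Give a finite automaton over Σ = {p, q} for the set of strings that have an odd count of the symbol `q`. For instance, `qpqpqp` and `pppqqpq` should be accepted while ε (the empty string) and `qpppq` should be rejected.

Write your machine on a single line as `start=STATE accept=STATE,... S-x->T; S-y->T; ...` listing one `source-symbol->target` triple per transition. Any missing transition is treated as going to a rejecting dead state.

The only thing that matters is how many `q`s have appeared, reduced mod 2. Use one state per residue: S0 for 0, …, S1 for 1. Reading `q` moves to the next residue; anything else stays put. S1 is accepting.
With 2 states:
        p   q  
>  S0   S0  S1 
 * S1   S1  S0 
(> = start, * = accepting)

start=S0; accept=S1; S0-p->S0; S0-q->S1; S1-p->S1; S1-q->S0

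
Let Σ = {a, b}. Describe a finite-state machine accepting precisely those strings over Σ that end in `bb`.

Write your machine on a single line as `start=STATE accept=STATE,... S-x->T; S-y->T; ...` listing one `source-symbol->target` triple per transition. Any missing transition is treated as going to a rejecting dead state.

Remember how much of `bb` the current input suffix matches. State q0 means no match yet; q1 means the last symbol is `b`; q2 means the last 2 symbols are `bb`. Only q2 accepts. On a mismatch, fall back to the longest proper suffix that is still a prefix of `bb`.
        a   b  
>  q0   q0  q1 
   q1   q0  q2 
 * q2   q0  q2 
(> = start, * = accepting)

start=q0; accept=q2; q0-a->q0; q0-b->q1; q1-a->q0; q1-b->q2; q2-a->q0; q2-b->q2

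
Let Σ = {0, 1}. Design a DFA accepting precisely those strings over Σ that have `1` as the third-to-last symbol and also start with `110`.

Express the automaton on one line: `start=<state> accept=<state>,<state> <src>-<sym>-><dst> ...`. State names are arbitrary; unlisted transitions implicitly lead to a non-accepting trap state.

start=q0 accept=q4,q5,q6,q11 q0-0->q1 q0-1->q2 q1-0->q1 q1-1->q1 q2-0->q1 q2-1->q3 q3-0->q4 q3-1->q1 q4-0->q5 q4-1->q6 q5-0->q7 q5-1->q8 q6-0->q9 q6-1->q10 q7-0->q7 q7-1->q8 q8-0->q9 q8-1->q10 q9-0->q5 q9-1->q6 q10-0->q4 q10-1->q11 q11-0->q4 q11-1->q11

Run two small machines in parallel and take their product. The first has 15 states tracking the last 3 symbols read; the second has 5 states tracking whether the input so far still matches the prefix `110`. A product state is a pair (one from each), accepting exactly when both do. Minimizing collapses redundant product states.
A 12-state machine:
          0    1  
>  q0     q1   q2 
   q1     q1   q1 
   q2     q1   q3 
   q3     q4   q1 
 * q4     q5   q6 
 * q5     q7   q8 
 * q6     q9  q10 
   q7     q7   q8 
   q8     q9  q10 
   q9     q5   q6 
   q10    q4  q11 
 * q11    q4  q11 
(> = start, * = accepting)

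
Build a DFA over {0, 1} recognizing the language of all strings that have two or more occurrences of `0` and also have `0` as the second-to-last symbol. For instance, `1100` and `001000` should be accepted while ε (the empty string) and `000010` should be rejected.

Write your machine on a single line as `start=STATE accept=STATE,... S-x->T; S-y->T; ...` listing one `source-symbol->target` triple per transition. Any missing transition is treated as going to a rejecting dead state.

Build one automaton per condition and run them in lockstep. One (4 states) tracks the count of `0`s, saturating at 3; the other (7 states) tracks the last 2 symbols read. Each combined state is a pair, one component from each; accept when both components accept. Minimizing collapses redundant product states.
        0   1  
>  q0   q1  q0 
   q1   q2  q3 
 * q2   q2  q4 
   q3   q5  q3 
 * q4   q5  q3 
   q5   q2  q4 
(> = start, * = accepting)

start=q0; accept=q2,q4; q0-0->q1; q0-1->q0; q1-0->q2; q1-1->q3; q2-0->q2; q2-1->q4; q3-0->q5; q3-1->q3; q4-0->q5; q4-1->q3; q5-0->q2; q5-1->q4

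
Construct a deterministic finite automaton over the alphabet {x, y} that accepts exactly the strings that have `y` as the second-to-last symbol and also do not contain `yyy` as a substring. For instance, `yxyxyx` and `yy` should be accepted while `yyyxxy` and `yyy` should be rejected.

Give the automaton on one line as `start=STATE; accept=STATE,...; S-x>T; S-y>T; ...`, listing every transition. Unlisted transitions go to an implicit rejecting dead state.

Handle the two conditions separately and then intersect. The first has 7 states tracking the last 2 symbols read; the second has 4 states tracking partial matches of the forbidden pattern `yyy`. A product state is a pair (one from each), accepting exactly when both do.
11 states suffice.
          x    y  
>  q0     q1   q2 
   q1     q3   q4 
   q2     q5   q6 
   q3     q3   q4 
   q4     q5   q6 
 * q5     q3   q4 
 * q6     q5   q7 
   q7     q8   q7 
   q8     q9  q10 
   q9     q9  q10 
   q10    q8   q7 
(> = start, * = accepting)

start=q0; accept=q5,q6; q0-x>q1; q0-y>q2; q1-x>q3; q1-y>q4; q2-x>q5; q2-y>q6; q3-x>q3; q3-y>q4; q4-x>q5; q4-y>q6; q5-x>q3; q5-y>q4; q6-x>q5; q6-y>q7; q7-x>q8; q7-y>q7; q8-x>q9; q8-y>q10; q9-x>q9; q9-y>q10; q10-x>q8; q10-y>q7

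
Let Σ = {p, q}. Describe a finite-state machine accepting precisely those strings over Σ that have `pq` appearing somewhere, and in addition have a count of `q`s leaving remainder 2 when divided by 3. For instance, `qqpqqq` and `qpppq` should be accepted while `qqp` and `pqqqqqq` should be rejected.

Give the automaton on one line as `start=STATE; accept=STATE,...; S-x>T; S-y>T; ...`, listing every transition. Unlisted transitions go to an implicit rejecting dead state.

start=A; accept=G; A-p>B; A-q>C; B-p>B; B-q>D; C-p>E; C-q>F; D-p>D; D-q>G; E-p>E; E-q>G; F-p>H; F-q>A; G-p>G; G-q>I; H-p>H; H-q>I; I-p>I; I-q>D

Handle the two conditions separately and then intersect. The first has 3 states tracking whether and how much of `pq` has been seen; the second has 3 states tracking the count of `q`s modulo 3. A product state is a pair (one from each), accepting exactly when both do.
       p  q 
>  A   B  C 
   B   B  D 
   C   E  F 
   D   D  G 
   E   E  G 
   F   H  A 
 * G   G  I 
   H   H  I 
   I   I  D 
(> = start, * = accepting)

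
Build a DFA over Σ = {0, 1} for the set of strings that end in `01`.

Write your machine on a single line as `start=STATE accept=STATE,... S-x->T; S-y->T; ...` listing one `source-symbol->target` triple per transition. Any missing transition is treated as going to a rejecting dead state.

Let each state record the length of the longest suffix of the input read so far that is also a prefix of `01`. s1 means the last symbol is `0`; s2 means the last 2 symbols are `01`. Accept only at s2, where the string currently ends in `01`.
3 states suffice.
        0   1  
>  s0   s1  s0 
   s1   s1  s2 
 * s2   s1  s0 
(> = start, * = accepting)

start=s0; accept=s2; s0-0->s1; s0-1->s0; s1-0->s1; s1-1->s2; s2-0->s1; s2-1->s0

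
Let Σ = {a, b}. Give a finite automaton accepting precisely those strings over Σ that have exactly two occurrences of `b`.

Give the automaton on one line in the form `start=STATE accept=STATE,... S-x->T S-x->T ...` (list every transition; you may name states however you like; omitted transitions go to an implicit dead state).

start=s0 accept=s2 s0-a->s0 s0-b->s1 s1-a->s1 s1-b->s2 s2-a->s2 s2-b->s3 s3-a->s3 s3-b->s3

Only the number of `b`s matters, and only up to 3. Make a chain s0 → s1 → s2 → s3 advanced by each `b` (with s3 absorbing); every other symbol self-loops. The accepting set is {s2}.
4 states suffice.
        a   b  
>  s0   s0  s1 
   s1   s1  s2 
 * s2   s2  s3 
   s3   s3  s3 
(> = start, * = accepting)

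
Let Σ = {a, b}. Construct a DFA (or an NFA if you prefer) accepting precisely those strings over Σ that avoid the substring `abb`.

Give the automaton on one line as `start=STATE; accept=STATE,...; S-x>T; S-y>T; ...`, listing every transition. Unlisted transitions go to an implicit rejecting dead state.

This is the complement of 'contains `abb`'. Use the same substring-matching states — s0 through s3 holding how much of `abb` has just been matched — but flip the accepting set: everything except the trap s3 accepts.
        a   b  
>* s0   s1  s0 
 * s1   s1  s2 
 * s2   s1  s3 
   s3   s3  s3 
(> = start, * = accepting)

start=s0; accept=s0,s1,s2; s0-a>s1; s0-b>s0; s1-a>s1; s1-b>s2; s2-a>s1; s2-b>s3; s3-a>s3; s3-b>s3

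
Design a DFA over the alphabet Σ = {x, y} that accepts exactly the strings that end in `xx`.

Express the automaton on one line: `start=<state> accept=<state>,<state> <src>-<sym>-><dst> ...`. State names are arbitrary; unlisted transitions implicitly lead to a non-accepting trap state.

Let each state record the length of the longest suffix of the input read so far that is also a prefix of `xx`. q1 means the last symbol is `x`; q2 means the last 2 symbols are `xx`. Accept only at q2, where the string currently ends in `xx`.
A 3-state machine:
        x   y  
>  q0   q1  q0 
   q1   q2  q0 
 * q2   q2  q0 
(> = start, * = accepting)

start=q0 accept=q2 q0-x->q1 q0-y->q0 q1-x->q2 q1-y->q0 q2-x->q2 q2-y->q0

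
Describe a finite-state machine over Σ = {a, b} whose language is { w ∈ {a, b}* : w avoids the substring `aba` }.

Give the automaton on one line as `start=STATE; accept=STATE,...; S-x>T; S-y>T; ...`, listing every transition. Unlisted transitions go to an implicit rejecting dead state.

start=s0; accept=s0,s1,s2; s0-a>s1; s0-b>s0; s1-a>s1; s1-b>s2; s2-a>s3; s2-b>s0; s3-a>s3; s3-b>s3

Track partial matches of the forbidden pattern `aba`. State s3 is a dead state reached once `aba` has occurred; every other state accepts. s0 means no part of `aba` is currently matched.
With 4 states:
        a   b  
>* s0   s1  s0 
 * s1   s1  s2 
 * s2   s3  s0 
   s3   s3  s3 
(> = start, * = accepting)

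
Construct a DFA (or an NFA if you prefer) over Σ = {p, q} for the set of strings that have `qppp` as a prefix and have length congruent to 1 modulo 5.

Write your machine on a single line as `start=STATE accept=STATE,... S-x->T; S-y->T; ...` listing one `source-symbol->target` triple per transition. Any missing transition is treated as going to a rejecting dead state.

Run two small machines in parallel and take their product. One (6 states) tracks whether the input so far still matches the prefix `qppp`; the other (5 states) tracks the input length modulo 5. Each combined state is a pair, one component from each; accept when both components accept. Minimizing collapses redundant product states.
With 10 states:
        p   q  
>  S0   S1  S2 
   S1   S1  S1 
   S2   S3  S1 
   S3   S4  S1 
   S4   S5  S1 
   S5   S6  S6 
   S6   S7  S7 
 * S7   S8  S8 
   S8   S9  S9 
   S9   S5  S5 
(> = start, * = accepting)

start=S0; accept=S7; S0-p->S1; S0-q->S2; S1-p->S1; S1-q->S1; S2-p->S3; S2-q->S1; S3-p->S4; S3-q->S1; S4-p->S5; S4-q->S1; S5-p->S6; S5-q->S6; S6-p->S7; S6-q->S7; S7-p->S8; S7-q->S8; S8-p->S9; S8-q->S9; S9-p->S5; S9-q->S5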